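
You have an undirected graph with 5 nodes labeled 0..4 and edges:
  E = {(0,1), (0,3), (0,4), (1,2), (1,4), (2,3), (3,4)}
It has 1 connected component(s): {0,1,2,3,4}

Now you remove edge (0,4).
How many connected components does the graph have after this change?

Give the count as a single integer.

Initial component count: 1
Remove (0,4): not a bridge. Count unchanged: 1.
  After removal, components: {0,1,2,3,4}
New component count: 1

Answer: 1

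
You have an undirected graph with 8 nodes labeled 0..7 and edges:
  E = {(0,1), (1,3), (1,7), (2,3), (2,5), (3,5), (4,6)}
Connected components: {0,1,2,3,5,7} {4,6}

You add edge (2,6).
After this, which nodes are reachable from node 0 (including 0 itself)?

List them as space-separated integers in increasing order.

Answer: 0 1 2 3 4 5 6 7

Derivation:
Before: nodes reachable from 0: {0,1,2,3,5,7}
Adding (2,6): merges 0's component with another. Reachability grows.
After: nodes reachable from 0: {0,1,2,3,4,5,6,7}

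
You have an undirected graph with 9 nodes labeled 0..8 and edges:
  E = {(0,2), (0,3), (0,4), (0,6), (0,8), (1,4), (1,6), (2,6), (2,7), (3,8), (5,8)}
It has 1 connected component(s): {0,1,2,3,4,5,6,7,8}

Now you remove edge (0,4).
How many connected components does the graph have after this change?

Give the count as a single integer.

Initial component count: 1
Remove (0,4): not a bridge. Count unchanged: 1.
  After removal, components: {0,1,2,3,4,5,6,7,8}
New component count: 1

Answer: 1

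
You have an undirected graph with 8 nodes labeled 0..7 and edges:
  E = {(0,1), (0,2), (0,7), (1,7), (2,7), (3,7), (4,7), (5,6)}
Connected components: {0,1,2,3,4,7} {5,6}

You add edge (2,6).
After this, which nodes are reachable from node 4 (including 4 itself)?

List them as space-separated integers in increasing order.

Answer: 0 1 2 3 4 5 6 7

Derivation:
Before: nodes reachable from 4: {0,1,2,3,4,7}
Adding (2,6): merges 4's component with another. Reachability grows.
After: nodes reachable from 4: {0,1,2,3,4,5,6,7}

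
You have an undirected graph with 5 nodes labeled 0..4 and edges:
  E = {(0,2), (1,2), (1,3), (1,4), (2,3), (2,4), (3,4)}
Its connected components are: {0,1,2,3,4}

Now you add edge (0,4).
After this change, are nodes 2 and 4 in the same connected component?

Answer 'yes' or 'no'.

Answer: yes

Derivation:
Initial components: {0,1,2,3,4}
Adding edge (0,4): both already in same component {0,1,2,3,4}. No change.
New components: {0,1,2,3,4}
Are 2 and 4 in the same component? yes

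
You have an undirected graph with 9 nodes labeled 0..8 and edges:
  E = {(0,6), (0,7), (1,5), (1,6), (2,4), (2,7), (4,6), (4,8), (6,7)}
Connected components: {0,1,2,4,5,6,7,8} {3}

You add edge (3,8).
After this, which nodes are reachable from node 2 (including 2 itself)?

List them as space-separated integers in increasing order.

Before: nodes reachable from 2: {0,1,2,4,5,6,7,8}
Adding (3,8): merges 2's component with another. Reachability grows.
After: nodes reachable from 2: {0,1,2,3,4,5,6,7,8}

Answer: 0 1 2 3 4 5 6 7 8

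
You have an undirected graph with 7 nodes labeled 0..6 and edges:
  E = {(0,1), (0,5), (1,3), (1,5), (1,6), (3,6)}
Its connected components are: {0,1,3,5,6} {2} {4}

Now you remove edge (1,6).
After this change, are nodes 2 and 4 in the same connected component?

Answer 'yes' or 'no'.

Answer: no

Derivation:
Initial components: {0,1,3,5,6} {2} {4}
Removing edge (1,6): not a bridge — component count unchanged at 3.
New components: {0,1,3,5,6} {2} {4}
Are 2 and 4 in the same component? no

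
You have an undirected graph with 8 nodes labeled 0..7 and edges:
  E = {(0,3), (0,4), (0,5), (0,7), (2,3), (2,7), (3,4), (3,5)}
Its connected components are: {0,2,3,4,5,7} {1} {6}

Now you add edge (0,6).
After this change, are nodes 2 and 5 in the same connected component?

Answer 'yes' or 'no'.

Initial components: {0,2,3,4,5,7} {1} {6}
Adding edge (0,6): merges {0,2,3,4,5,7} and {6}.
New components: {0,2,3,4,5,6,7} {1}
Are 2 and 5 in the same component? yes

Answer: yes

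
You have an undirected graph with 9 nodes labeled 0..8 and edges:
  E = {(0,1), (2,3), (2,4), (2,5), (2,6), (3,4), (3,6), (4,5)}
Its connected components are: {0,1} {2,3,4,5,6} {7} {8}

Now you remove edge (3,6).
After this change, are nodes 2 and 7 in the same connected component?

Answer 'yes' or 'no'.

Answer: no

Derivation:
Initial components: {0,1} {2,3,4,5,6} {7} {8}
Removing edge (3,6): not a bridge — component count unchanged at 4.
New components: {0,1} {2,3,4,5,6} {7} {8}
Are 2 and 7 in the same component? no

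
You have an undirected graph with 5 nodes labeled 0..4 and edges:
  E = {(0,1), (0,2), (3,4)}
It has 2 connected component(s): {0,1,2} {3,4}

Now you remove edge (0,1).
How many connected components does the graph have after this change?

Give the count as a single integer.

Initial component count: 2
Remove (0,1): it was a bridge. Count increases: 2 -> 3.
  After removal, components: {0,2} {1} {3,4}
New component count: 3

Answer: 3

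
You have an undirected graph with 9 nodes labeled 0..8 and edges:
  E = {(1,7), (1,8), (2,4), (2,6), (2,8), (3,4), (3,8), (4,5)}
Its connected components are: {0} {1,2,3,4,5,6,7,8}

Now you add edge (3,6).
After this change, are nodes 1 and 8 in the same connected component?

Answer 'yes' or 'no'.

Answer: yes

Derivation:
Initial components: {0} {1,2,3,4,5,6,7,8}
Adding edge (3,6): both already in same component {1,2,3,4,5,6,7,8}. No change.
New components: {0} {1,2,3,4,5,6,7,8}
Are 1 and 8 in the same component? yes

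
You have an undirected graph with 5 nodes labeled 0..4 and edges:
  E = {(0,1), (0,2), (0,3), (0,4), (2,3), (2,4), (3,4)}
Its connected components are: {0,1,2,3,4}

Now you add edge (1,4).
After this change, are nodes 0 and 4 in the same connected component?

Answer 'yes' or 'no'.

Initial components: {0,1,2,3,4}
Adding edge (1,4): both already in same component {0,1,2,3,4}. No change.
New components: {0,1,2,3,4}
Are 0 and 4 in the same component? yes

Answer: yes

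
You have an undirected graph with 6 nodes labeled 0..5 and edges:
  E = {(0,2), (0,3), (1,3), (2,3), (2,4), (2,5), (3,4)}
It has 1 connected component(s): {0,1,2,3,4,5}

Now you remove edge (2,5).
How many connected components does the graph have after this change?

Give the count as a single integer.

Initial component count: 1
Remove (2,5): it was a bridge. Count increases: 1 -> 2.
  After removal, components: {0,1,2,3,4} {5}
New component count: 2

Answer: 2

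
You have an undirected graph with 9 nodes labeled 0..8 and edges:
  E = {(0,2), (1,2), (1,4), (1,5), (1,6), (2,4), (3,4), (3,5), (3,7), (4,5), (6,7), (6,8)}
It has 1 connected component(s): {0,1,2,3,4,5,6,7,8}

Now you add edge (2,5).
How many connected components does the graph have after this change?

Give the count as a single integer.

Initial component count: 1
Add (2,5): endpoints already in same component. Count unchanged: 1.
New component count: 1

Answer: 1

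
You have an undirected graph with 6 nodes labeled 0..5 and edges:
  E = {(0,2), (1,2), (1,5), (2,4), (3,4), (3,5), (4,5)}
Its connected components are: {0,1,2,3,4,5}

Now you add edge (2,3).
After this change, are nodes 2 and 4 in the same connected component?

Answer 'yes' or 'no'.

Answer: yes

Derivation:
Initial components: {0,1,2,3,4,5}
Adding edge (2,3): both already in same component {0,1,2,3,4,5}. No change.
New components: {0,1,2,3,4,5}
Are 2 and 4 in the same component? yes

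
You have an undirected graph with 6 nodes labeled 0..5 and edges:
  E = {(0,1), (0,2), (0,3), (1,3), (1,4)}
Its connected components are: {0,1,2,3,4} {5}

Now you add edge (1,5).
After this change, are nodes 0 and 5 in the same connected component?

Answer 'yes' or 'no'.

Initial components: {0,1,2,3,4} {5}
Adding edge (1,5): merges {0,1,2,3,4} and {5}.
New components: {0,1,2,3,4,5}
Are 0 and 5 in the same component? yes

Answer: yes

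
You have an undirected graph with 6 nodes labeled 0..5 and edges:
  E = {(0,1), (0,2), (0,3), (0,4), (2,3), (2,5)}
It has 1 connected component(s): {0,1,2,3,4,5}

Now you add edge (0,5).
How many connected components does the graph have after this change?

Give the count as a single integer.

Answer: 1

Derivation:
Initial component count: 1
Add (0,5): endpoints already in same component. Count unchanged: 1.
New component count: 1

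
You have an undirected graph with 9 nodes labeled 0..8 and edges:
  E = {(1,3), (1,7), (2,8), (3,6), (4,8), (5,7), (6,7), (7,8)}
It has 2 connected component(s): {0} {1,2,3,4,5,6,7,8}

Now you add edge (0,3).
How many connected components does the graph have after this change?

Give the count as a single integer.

Initial component count: 2
Add (0,3): merges two components. Count decreases: 2 -> 1.
New component count: 1

Answer: 1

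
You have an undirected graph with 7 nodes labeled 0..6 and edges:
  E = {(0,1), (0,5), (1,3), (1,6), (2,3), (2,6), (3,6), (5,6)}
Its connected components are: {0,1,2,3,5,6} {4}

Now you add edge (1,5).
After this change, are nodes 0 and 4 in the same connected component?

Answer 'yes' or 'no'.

Answer: no

Derivation:
Initial components: {0,1,2,3,5,6} {4}
Adding edge (1,5): both already in same component {0,1,2,3,5,6}. No change.
New components: {0,1,2,3,5,6} {4}
Are 0 and 4 in the same component? no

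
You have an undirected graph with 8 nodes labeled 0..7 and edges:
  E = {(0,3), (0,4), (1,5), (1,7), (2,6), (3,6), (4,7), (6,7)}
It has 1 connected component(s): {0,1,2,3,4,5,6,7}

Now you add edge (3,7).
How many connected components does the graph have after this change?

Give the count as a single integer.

Answer: 1

Derivation:
Initial component count: 1
Add (3,7): endpoints already in same component. Count unchanged: 1.
New component count: 1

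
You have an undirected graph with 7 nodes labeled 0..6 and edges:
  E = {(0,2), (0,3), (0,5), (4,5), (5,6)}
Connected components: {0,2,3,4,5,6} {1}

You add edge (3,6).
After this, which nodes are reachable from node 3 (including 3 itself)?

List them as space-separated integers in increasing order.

Before: nodes reachable from 3: {0,2,3,4,5,6}
Adding (3,6): both endpoints already in same component. Reachability from 3 unchanged.
After: nodes reachable from 3: {0,2,3,4,5,6}

Answer: 0 2 3 4 5 6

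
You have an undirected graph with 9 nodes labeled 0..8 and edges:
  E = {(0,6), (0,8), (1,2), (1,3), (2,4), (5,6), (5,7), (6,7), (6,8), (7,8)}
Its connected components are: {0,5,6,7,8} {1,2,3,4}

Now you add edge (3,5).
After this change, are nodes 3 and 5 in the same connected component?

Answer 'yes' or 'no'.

Answer: yes

Derivation:
Initial components: {0,5,6,7,8} {1,2,3,4}
Adding edge (3,5): merges {1,2,3,4} and {0,5,6,7,8}.
New components: {0,1,2,3,4,5,6,7,8}
Are 3 and 5 in the same component? yes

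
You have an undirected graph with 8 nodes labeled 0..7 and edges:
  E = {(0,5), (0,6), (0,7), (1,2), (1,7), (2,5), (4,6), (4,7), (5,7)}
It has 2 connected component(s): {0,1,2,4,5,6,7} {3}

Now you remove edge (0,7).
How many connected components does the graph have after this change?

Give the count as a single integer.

Initial component count: 2
Remove (0,7): not a bridge. Count unchanged: 2.
  After removal, components: {0,1,2,4,5,6,7} {3}
New component count: 2

Answer: 2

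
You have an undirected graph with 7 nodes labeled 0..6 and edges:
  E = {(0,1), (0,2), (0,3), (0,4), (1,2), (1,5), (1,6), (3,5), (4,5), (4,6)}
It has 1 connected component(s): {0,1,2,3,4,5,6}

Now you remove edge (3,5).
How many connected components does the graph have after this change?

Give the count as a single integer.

Initial component count: 1
Remove (3,5): not a bridge. Count unchanged: 1.
  After removal, components: {0,1,2,3,4,5,6}
New component count: 1

Answer: 1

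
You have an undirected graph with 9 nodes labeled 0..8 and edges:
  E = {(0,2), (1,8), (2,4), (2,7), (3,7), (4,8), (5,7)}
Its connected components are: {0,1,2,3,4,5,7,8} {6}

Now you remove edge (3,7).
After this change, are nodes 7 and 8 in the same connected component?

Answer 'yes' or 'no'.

Answer: yes

Derivation:
Initial components: {0,1,2,3,4,5,7,8} {6}
Removing edge (3,7): it was a bridge — component count 2 -> 3.
New components: {0,1,2,4,5,7,8} {3} {6}
Are 7 and 8 in the same component? yes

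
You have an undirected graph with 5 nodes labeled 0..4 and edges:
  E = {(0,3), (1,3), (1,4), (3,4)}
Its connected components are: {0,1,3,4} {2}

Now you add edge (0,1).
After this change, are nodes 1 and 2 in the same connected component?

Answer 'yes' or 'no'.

Initial components: {0,1,3,4} {2}
Adding edge (0,1): both already in same component {0,1,3,4}. No change.
New components: {0,1,3,4} {2}
Are 1 and 2 in the same component? no

Answer: no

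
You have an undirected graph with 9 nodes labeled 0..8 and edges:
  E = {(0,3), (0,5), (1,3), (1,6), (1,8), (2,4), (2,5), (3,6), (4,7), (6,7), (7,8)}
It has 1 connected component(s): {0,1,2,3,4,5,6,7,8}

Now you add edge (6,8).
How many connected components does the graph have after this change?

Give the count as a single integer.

Initial component count: 1
Add (6,8): endpoints already in same component. Count unchanged: 1.
New component count: 1

Answer: 1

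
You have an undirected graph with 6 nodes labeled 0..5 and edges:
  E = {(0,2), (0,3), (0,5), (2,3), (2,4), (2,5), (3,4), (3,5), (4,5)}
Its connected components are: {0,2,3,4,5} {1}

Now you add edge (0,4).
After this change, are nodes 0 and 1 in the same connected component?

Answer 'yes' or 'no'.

Answer: no

Derivation:
Initial components: {0,2,3,4,5} {1}
Adding edge (0,4): both already in same component {0,2,3,4,5}. No change.
New components: {0,2,3,4,5} {1}
Are 0 and 1 in the same component? no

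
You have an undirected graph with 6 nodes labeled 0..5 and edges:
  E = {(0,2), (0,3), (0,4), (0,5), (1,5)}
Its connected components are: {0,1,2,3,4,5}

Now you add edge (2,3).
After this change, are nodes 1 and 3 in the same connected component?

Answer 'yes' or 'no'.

Answer: yes

Derivation:
Initial components: {0,1,2,3,4,5}
Adding edge (2,3): both already in same component {0,1,2,3,4,5}. No change.
New components: {0,1,2,3,4,5}
Are 1 and 3 in the same component? yes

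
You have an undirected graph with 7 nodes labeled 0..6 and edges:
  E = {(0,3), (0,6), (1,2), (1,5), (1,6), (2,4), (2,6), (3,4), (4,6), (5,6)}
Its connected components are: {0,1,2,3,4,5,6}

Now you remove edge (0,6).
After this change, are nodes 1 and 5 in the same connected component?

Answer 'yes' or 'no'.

Initial components: {0,1,2,3,4,5,6}
Removing edge (0,6): not a bridge — component count unchanged at 1.
New components: {0,1,2,3,4,5,6}
Are 1 and 5 in the same component? yes

Answer: yes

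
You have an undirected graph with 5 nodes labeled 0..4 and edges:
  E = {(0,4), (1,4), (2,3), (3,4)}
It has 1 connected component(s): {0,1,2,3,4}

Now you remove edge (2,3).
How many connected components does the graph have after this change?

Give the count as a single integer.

Answer: 2

Derivation:
Initial component count: 1
Remove (2,3): it was a bridge. Count increases: 1 -> 2.
  After removal, components: {0,1,3,4} {2}
New component count: 2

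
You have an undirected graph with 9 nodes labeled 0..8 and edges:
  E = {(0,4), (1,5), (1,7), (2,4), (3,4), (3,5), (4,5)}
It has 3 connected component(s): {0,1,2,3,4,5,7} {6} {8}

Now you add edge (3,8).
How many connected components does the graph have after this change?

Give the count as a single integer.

Initial component count: 3
Add (3,8): merges two components. Count decreases: 3 -> 2.
New component count: 2

Answer: 2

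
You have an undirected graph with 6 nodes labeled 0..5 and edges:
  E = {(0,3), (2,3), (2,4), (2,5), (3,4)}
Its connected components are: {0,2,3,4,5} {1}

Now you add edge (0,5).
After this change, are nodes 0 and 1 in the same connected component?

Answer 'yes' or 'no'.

Answer: no

Derivation:
Initial components: {0,2,3,4,5} {1}
Adding edge (0,5): both already in same component {0,2,3,4,5}. No change.
New components: {0,2,3,4,5} {1}
Are 0 and 1 in the same component? no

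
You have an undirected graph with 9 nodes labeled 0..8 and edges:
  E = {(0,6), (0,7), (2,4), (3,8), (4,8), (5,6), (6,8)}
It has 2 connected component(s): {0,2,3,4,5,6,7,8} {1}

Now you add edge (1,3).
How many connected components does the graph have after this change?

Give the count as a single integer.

Answer: 1

Derivation:
Initial component count: 2
Add (1,3): merges two components. Count decreases: 2 -> 1.
New component count: 1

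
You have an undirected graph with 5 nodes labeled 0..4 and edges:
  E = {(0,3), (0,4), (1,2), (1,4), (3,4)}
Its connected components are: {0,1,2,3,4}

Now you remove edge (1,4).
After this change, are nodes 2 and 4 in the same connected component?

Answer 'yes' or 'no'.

Initial components: {0,1,2,3,4}
Removing edge (1,4): it was a bridge — component count 1 -> 2.
New components: {0,3,4} {1,2}
Are 2 and 4 in the same component? no

Answer: no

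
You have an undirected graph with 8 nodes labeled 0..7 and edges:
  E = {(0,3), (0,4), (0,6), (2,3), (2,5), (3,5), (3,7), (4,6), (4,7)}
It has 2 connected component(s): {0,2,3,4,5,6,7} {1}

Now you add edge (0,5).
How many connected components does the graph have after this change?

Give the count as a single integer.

Answer: 2

Derivation:
Initial component count: 2
Add (0,5): endpoints already in same component. Count unchanged: 2.
New component count: 2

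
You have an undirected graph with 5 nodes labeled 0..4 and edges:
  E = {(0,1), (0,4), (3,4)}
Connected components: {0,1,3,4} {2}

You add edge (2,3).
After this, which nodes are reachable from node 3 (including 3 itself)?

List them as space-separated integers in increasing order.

Before: nodes reachable from 3: {0,1,3,4}
Adding (2,3): merges 3's component with another. Reachability grows.
After: nodes reachable from 3: {0,1,2,3,4}

Answer: 0 1 2 3 4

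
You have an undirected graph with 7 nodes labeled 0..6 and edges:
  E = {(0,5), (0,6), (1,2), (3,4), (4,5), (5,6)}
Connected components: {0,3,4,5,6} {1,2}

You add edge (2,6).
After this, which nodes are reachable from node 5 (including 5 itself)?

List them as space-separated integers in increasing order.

Before: nodes reachable from 5: {0,3,4,5,6}
Adding (2,6): merges 5's component with another. Reachability grows.
After: nodes reachable from 5: {0,1,2,3,4,5,6}

Answer: 0 1 2 3 4 5 6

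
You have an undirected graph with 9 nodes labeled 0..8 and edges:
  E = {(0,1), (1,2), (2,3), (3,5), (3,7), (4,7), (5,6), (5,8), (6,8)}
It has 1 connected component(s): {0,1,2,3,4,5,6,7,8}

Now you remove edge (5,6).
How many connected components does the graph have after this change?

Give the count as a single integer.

Initial component count: 1
Remove (5,6): not a bridge. Count unchanged: 1.
  After removal, components: {0,1,2,3,4,5,6,7,8}
New component count: 1

Answer: 1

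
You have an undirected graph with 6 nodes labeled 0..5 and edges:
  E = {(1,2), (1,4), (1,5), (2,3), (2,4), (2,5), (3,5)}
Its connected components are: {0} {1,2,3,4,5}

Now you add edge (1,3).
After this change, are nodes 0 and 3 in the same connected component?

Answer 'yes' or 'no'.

Initial components: {0} {1,2,3,4,5}
Adding edge (1,3): both already in same component {1,2,3,4,5}. No change.
New components: {0} {1,2,3,4,5}
Are 0 and 3 in the same component? no

Answer: no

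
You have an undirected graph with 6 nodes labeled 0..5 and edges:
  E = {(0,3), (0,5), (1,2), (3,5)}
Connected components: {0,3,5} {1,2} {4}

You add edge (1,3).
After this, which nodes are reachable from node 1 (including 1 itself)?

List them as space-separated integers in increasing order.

Answer: 0 1 2 3 5

Derivation:
Before: nodes reachable from 1: {1,2}
Adding (1,3): merges 1's component with another. Reachability grows.
After: nodes reachable from 1: {0,1,2,3,5}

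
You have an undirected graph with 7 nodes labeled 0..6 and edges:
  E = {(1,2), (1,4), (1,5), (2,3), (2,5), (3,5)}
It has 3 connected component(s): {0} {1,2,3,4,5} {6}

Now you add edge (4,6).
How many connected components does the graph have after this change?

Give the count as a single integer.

Initial component count: 3
Add (4,6): merges two components. Count decreases: 3 -> 2.
New component count: 2

Answer: 2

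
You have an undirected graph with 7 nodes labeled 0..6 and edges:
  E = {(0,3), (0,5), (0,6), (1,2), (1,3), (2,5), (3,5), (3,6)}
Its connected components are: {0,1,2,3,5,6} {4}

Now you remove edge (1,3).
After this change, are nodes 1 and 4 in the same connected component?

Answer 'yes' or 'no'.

Answer: no

Derivation:
Initial components: {0,1,2,3,5,6} {4}
Removing edge (1,3): not a bridge — component count unchanged at 2.
New components: {0,1,2,3,5,6} {4}
Are 1 and 4 in the same component? no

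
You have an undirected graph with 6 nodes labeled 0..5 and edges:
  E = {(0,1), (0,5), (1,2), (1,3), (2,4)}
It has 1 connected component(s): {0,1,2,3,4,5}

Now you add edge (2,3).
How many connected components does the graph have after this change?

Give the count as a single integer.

Initial component count: 1
Add (2,3): endpoints already in same component. Count unchanged: 1.
New component count: 1

Answer: 1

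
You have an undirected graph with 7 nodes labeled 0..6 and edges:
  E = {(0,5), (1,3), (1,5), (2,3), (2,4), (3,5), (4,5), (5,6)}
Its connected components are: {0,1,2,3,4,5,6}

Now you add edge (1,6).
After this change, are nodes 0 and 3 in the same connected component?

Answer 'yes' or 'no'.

Initial components: {0,1,2,3,4,5,6}
Adding edge (1,6): both already in same component {0,1,2,3,4,5,6}. No change.
New components: {0,1,2,3,4,5,6}
Are 0 and 3 in the same component? yes

Answer: yes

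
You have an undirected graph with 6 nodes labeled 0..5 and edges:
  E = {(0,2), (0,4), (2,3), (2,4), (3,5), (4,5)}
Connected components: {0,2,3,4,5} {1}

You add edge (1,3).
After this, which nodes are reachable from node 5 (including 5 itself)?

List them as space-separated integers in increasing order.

Before: nodes reachable from 5: {0,2,3,4,5}
Adding (1,3): merges 5's component with another. Reachability grows.
After: nodes reachable from 5: {0,1,2,3,4,5}

Answer: 0 1 2 3 4 5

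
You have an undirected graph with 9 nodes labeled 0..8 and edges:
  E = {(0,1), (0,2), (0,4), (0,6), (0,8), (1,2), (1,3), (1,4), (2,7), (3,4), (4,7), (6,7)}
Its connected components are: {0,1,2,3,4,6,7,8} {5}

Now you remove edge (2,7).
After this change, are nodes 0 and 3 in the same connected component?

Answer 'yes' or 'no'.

Answer: yes

Derivation:
Initial components: {0,1,2,3,4,6,7,8} {5}
Removing edge (2,7): not a bridge — component count unchanged at 2.
New components: {0,1,2,3,4,6,7,8} {5}
Are 0 and 3 in the same component? yes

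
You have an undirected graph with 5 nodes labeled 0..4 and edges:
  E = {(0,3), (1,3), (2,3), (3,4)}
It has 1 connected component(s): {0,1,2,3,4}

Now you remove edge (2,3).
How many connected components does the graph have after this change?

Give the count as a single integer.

Answer: 2

Derivation:
Initial component count: 1
Remove (2,3): it was a bridge. Count increases: 1 -> 2.
  After removal, components: {0,1,3,4} {2}
New component count: 2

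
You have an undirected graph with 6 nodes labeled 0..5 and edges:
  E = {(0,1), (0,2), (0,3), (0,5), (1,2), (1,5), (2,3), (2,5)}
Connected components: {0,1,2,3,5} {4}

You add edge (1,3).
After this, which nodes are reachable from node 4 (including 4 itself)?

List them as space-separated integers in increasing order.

Before: nodes reachable from 4: {4}
Adding (1,3): both endpoints already in same component. Reachability from 4 unchanged.
After: nodes reachable from 4: {4}

Answer: 4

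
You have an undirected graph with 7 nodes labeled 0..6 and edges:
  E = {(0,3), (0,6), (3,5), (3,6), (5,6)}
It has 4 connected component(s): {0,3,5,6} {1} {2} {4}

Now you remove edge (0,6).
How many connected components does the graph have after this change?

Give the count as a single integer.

Initial component count: 4
Remove (0,6): not a bridge. Count unchanged: 4.
  After removal, components: {0,3,5,6} {1} {2} {4}
New component count: 4

Answer: 4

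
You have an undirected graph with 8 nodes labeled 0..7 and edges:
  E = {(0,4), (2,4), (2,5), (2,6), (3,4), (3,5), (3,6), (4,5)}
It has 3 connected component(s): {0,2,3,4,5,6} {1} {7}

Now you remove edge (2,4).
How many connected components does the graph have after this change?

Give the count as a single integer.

Answer: 3

Derivation:
Initial component count: 3
Remove (2,4): not a bridge. Count unchanged: 3.
  After removal, components: {0,2,3,4,5,6} {1} {7}
New component count: 3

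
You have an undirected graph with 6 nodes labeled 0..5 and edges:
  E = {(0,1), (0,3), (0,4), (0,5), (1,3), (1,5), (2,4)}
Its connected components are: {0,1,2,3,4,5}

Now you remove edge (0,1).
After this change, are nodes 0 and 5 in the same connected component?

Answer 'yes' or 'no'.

Initial components: {0,1,2,3,4,5}
Removing edge (0,1): not a bridge — component count unchanged at 1.
New components: {0,1,2,3,4,5}
Are 0 and 5 in the same component? yes

Answer: yes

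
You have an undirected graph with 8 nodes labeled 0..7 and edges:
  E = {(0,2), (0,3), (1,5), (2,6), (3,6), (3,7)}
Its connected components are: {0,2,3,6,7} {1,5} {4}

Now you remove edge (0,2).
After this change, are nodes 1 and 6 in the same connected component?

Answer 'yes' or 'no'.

Initial components: {0,2,3,6,7} {1,5} {4}
Removing edge (0,2): not a bridge — component count unchanged at 3.
New components: {0,2,3,6,7} {1,5} {4}
Are 1 and 6 in the same component? no

Answer: no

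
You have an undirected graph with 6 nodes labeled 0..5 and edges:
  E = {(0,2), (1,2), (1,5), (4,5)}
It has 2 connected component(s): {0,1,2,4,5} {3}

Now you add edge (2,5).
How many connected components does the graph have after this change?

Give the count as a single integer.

Answer: 2

Derivation:
Initial component count: 2
Add (2,5): endpoints already in same component. Count unchanged: 2.
New component count: 2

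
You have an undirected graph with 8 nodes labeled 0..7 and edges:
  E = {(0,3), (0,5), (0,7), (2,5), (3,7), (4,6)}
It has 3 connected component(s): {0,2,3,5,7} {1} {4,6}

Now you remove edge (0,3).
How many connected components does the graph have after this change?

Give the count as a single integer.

Initial component count: 3
Remove (0,3): not a bridge. Count unchanged: 3.
  After removal, components: {0,2,3,5,7} {1} {4,6}
New component count: 3

Answer: 3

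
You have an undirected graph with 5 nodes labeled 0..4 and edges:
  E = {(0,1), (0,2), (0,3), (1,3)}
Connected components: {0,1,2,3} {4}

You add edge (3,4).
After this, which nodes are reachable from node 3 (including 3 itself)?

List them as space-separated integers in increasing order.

Answer: 0 1 2 3 4

Derivation:
Before: nodes reachable from 3: {0,1,2,3}
Adding (3,4): merges 3's component with another. Reachability grows.
After: nodes reachable from 3: {0,1,2,3,4}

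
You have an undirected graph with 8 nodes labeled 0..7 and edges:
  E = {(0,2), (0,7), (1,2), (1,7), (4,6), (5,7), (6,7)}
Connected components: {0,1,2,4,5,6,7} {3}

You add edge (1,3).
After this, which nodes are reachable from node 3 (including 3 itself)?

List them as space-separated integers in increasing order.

Answer: 0 1 2 3 4 5 6 7

Derivation:
Before: nodes reachable from 3: {3}
Adding (1,3): merges 3's component with another. Reachability grows.
After: nodes reachable from 3: {0,1,2,3,4,5,6,7}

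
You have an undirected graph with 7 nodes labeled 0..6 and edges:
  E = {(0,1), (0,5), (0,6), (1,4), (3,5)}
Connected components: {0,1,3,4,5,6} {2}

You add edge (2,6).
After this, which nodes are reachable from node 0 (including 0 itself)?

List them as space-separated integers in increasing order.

Answer: 0 1 2 3 4 5 6

Derivation:
Before: nodes reachable from 0: {0,1,3,4,5,6}
Adding (2,6): merges 0's component with another. Reachability grows.
After: nodes reachable from 0: {0,1,2,3,4,5,6}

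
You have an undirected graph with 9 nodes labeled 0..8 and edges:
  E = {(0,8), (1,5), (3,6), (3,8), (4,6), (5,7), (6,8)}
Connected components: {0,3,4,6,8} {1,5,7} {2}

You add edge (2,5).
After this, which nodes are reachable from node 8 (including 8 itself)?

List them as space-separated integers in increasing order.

Before: nodes reachable from 8: {0,3,4,6,8}
Adding (2,5): merges two components, but neither contains 8. Reachability from 8 unchanged.
After: nodes reachable from 8: {0,3,4,6,8}

Answer: 0 3 4 6 8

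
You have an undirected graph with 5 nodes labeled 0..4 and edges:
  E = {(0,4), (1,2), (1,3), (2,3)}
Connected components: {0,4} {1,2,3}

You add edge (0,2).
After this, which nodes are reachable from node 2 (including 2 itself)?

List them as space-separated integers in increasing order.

Before: nodes reachable from 2: {1,2,3}
Adding (0,2): merges 2's component with another. Reachability grows.
After: nodes reachable from 2: {0,1,2,3,4}

Answer: 0 1 2 3 4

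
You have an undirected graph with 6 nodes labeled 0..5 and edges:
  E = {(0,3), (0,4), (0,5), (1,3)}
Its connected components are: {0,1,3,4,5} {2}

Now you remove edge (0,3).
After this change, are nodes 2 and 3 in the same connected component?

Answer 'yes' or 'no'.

Initial components: {0,1,3,4,5} {2}
Removing edge (0,3): it was a bridge — component count 2 -> 3.
New components: {0,4,5} {1,3} {2}
Are 2 and 3 in the same component? no

Answer: no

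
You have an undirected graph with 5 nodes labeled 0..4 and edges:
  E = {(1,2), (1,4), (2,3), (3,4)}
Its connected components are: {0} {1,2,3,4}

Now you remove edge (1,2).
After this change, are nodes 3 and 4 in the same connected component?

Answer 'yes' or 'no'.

Initial components: {0} {1,2,3,4}
Removing edge (1,2): not a bridge — component count unchanged at 2.
New components: {0} {1,2,3,4}
Are 3 and 4 in the same component? yes

Answer: yes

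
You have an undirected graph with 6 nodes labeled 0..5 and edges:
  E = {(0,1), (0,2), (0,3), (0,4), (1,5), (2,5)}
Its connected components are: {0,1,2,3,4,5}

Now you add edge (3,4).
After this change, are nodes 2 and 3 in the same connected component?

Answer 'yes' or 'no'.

Initial components: {0,1,2,3,4,5}
Adding edge (3,4): both already in same component {0,1,2,3,4,5}. No change.
New components: {0,1,2,3,4,5}
Are 2 and 3 in the same component? yes

Answer: yes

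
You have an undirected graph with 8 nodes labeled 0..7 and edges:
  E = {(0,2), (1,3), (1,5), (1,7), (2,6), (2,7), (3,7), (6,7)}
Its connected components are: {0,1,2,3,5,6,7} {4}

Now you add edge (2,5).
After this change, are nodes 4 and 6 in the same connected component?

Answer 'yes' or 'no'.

Answer: no

Derivation:
Initial components: {0,1,2,3,5,6,7} {4}
Adding edge (2,5): both already in same component {0,1,2,3,5,6,7}. No change.
New components: {0,1,2,3,5,6,7} {4}
Are 4 and 6 in the same component? no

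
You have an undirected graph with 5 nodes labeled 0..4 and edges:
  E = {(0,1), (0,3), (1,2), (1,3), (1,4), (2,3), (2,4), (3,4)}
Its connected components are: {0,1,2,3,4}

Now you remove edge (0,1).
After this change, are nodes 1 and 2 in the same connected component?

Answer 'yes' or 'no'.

Initial components: {0,1,2,3,4}
Removing edge (0,1): not a bridge — component count unchanged at 1.
New components: {0,1,2,3,4}
Are 1 and 2 in the same component? yes

Answer: yes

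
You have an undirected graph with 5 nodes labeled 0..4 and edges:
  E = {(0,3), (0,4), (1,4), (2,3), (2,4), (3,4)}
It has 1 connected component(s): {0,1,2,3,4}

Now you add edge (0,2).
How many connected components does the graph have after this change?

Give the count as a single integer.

Initial component count: 1
Add (0,2): endpoints already in same component. Count unchanged: 1.
New component count: 1

Answer: 1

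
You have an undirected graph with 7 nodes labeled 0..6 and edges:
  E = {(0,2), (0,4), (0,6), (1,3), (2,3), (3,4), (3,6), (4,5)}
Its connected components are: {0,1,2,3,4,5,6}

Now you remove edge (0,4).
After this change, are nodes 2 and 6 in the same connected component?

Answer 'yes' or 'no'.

Answer: yes

Derivation:
Initial components: {0,1,2,3,4,5,6}
Removing edge (0,4): not a bridge — component count unchanged at 1.
New components: {0,1,2,3,4,5,6}
Are 2 and 6 in the same component? yes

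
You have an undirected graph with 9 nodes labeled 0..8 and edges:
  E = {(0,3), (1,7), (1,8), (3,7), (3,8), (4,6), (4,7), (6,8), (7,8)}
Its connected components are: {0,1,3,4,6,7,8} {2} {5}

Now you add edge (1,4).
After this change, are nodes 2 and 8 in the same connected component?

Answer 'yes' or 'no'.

Initial components: {0,1,3,4,6,7,8} {2} {5}
Adding edge (1,4): both already in same component {0,1,3,4,6,7,8}. No change.
New components: {0,1,3,4,6,7,8} {2} {5}
Are 2 and 8 in the same component? no

Answer: no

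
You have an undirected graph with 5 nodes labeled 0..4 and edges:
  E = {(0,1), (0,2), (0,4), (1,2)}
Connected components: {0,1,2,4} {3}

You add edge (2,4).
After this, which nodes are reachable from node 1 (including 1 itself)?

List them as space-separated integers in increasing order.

Answer: 0 1 2 4

Derivation:
Before: nodes reachable from 1: {0,1,2,4}
Adding (2,4): both endpoints already in same component. Reachability from 1 unchanged.
After: nodes reachable from 1: {0,1,2,4}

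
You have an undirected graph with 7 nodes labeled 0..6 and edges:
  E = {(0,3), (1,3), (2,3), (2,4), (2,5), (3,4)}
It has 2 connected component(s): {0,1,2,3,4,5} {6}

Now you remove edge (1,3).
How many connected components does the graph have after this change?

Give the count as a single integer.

Initial component count: 2
Remove (1,3): it was a bridge. Count increases: 2 -> 3.
  After removal, components: {0,2,3,4,5} {1} {6}
New component count: 3

Answer: 3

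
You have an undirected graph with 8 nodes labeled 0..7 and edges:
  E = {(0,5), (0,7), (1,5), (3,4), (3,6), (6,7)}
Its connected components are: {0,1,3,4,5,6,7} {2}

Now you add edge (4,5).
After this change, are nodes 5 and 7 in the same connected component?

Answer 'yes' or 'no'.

Initial components: {0,1,3,4,5,6,7} {2}
Adding edge (4,5): both already in same component {0,1,3,4,5,6,7}. No change.
New components: {0,1,3,4,5,6,7} {2}
Are 5 and 7 in the same component? yes

Answer: yes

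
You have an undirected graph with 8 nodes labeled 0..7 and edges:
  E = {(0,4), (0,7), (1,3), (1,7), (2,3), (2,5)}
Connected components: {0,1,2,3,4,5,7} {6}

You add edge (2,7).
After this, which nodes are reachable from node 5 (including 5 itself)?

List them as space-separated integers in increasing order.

Answer: 0 1 2 3 4 5 7

Derivation:
Before: nodes reachable from 5: {0,1,2,3,4,5,7}
Adding (2,7): both endpoints already in same component. Reachability from 5 unchanged.
After: nodes reachable from 5: {0,1,2,3,4,5,7}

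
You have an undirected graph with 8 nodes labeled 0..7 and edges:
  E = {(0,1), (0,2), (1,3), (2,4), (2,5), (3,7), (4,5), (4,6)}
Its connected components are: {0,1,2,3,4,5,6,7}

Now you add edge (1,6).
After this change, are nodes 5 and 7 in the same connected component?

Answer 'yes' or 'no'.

Initial components: {0,1,2,3,4,5,6,7}
Adding edge (1,6): both already in same component {0,1,2,3,4,5,6,7}. No change.
New components: {0,1,2,3,4,5,6,7}
Are 5 and 7 in the same component? yes

Answer: yes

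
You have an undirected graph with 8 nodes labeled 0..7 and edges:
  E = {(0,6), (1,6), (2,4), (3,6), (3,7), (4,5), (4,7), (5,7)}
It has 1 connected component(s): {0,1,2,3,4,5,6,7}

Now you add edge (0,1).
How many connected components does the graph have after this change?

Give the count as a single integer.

Answer: 1

Derivation:
Initial component count: 1
Add (0,1): endpoints already in same component. Count unchanged: 1.
New component count: 1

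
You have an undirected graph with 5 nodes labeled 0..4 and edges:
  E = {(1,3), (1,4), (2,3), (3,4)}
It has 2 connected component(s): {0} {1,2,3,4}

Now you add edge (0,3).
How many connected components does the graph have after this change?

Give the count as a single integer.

Answer: 1

Derivation:
Initial component count: 2
Add (0,3): merges two components. Count decreases: 2 -> 1.
New component count: 1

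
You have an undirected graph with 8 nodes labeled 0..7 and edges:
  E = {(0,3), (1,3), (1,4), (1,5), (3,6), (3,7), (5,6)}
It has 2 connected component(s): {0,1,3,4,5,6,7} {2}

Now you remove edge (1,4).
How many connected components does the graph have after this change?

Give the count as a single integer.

Initial component count: 2
Remove (1,4): it was a bridge. Count increases: 2 -> 3.
  After removal, components: {0,1,3,5,6,7} {2} {4}
New component count: 3

Answer: 3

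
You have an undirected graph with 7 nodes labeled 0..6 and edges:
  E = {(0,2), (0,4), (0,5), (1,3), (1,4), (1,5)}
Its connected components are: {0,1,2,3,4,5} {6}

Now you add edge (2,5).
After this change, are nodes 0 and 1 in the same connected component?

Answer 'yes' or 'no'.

Initial components: {0,1,2,3,4,5} {6}
Adding edge (2,5): both already in same component {0,1,2,3,4,5}. No change.
New components: {0,1,2,3,4,5} {6}
Are 0 and 1 in the same component? yes

Answer: yes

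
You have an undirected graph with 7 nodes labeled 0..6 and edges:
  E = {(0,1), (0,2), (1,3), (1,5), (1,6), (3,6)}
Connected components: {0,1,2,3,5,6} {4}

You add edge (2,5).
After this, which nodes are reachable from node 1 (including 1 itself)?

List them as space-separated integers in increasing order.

Before: nodes reachable from 1: {0,1,2,3,5,6}
Adding (2,5): both endpoints already in same component. Reachability from 1 unchanged.
After: nodes reachable from 1: {0,1,2,3,5,6}

Answer: 0 1 2 3 5 6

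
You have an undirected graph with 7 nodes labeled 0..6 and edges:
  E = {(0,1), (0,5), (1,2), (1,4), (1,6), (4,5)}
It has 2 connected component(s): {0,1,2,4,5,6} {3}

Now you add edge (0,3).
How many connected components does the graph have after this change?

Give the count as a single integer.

Initial component count: 2
Add (0,3): merges two components. Count decreases: 2 -> 1.
New component count: 1

Answer: 1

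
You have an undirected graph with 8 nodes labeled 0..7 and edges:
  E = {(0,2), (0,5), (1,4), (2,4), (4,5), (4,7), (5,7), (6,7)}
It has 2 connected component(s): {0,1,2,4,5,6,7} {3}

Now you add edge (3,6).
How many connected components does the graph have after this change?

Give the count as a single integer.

Answer: 1

Derivation:
Initial component count: 2
Add (3,6): merges two components. Count decreases: 2 -> 1.
New component count: 1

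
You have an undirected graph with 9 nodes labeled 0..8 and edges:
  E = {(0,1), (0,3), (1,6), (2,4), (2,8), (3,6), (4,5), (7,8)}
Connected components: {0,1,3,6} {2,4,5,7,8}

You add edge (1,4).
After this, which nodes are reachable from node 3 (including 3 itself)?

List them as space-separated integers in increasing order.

Before: nodes reachable from 3: {0,1,3,6}
Adding (1,4): merges 3's component with another. Reachability grows.
After: nodes reachable from 3: {0,1,2,3,4,5,6,7,8}

Answer: 0 1 2 3 4 5 6 7 8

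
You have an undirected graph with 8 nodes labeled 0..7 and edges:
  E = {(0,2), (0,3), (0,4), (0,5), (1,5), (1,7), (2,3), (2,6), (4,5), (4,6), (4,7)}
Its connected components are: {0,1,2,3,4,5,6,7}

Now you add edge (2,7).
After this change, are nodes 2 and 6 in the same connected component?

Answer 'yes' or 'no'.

Answer: yes

Derivation:
Initial components: {0,1,2,3,4,5,6,7}
Adding edge (2,7): both already in same component {0,1,2,3,4,5,6,7}. No change.
New components: {0,1,2,3,4,5,6,7}
Are 2 and 6 in the same component? yes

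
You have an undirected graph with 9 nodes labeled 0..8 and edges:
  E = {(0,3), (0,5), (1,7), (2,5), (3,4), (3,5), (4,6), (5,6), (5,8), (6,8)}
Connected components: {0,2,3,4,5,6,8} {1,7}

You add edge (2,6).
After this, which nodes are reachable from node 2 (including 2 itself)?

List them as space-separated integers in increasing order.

Before: nodes reachable from 2: {0,2,3,4,5,6,8}
Adding (2,6): both endpoints already in same component. Reachability from 2 unchanged.
After: nodes reachable from 2: {0,2,3,4,5,6,8}

Answer: 0 2 3 4 5 6 8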